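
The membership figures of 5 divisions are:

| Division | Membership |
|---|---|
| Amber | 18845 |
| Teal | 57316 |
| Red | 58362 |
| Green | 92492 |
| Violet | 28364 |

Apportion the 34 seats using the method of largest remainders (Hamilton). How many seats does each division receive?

Standard divisor: 255379 ÷ 34 ≈ 7511.147.
Standard quotas: Amber 2.5089, Teal 7.6308, Red 7.7701, Green 12.3140, Violet 3.7763.
Lower quotas: Amber 2, Teal 7, Red 7, Green 12, Violet 3 (sum 31, leaving 3 seats).
Remainders in descending order: Violet 0.7763, Red 0.7701, Teal 0.6308, Amber 0.5089, Green 0.3140.
The surplus seats go to Violet, Red, Teal.

Amber=2, Teal=8, Red=8, Green=12, Violet=4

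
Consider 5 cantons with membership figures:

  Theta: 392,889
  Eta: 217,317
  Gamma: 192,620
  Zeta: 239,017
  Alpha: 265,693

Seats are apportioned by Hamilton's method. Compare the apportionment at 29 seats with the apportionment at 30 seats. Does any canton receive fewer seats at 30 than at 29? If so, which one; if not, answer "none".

none

At 29 seats: Theta 9, Eta 5, Gamma 4, Zeta 5, Alpha 6.
At 30 seats: Theta 9, Eta 5, Gamma 4, Zeta 6, Alpha 6.
No canton's allocation decreased.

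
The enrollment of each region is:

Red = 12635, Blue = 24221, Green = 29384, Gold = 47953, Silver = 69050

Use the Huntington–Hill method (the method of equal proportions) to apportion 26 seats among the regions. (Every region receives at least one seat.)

With divisor 7135: modified quotas Red 1.771, Blue 3.395, Green 4.118, Gold 6.721, Silver 9.678.
Geometric-mean thresholds: Red √(1·2)=1.414, Blue √(3·4)=3.464, Green √(4·5)=4.472, Gold √(6·7)=6.481, Silver √(9·10)=9.487.
Each quota rounded against its threshold gives Red 2, Blue 3, Green 4, Gold 7, Silver 10 (total 26).

Red=2, Blue=3, Green=4, Gold=7, Silver=10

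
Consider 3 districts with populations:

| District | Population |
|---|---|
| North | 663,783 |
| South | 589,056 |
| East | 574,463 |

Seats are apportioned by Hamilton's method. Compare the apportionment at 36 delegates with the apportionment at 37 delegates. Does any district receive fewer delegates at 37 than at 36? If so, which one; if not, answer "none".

At 36 seats: North 13, South 12, East 11.
At 37 seats: North 13, South 12, East 12.
No district's allocation decreased.

none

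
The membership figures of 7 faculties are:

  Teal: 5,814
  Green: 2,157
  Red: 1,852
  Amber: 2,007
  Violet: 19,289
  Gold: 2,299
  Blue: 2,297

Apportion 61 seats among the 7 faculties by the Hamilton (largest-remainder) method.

Standard divisor: 35715 ÷ 61 ≈ 585.492.
Standard quotas: Teal 9.9301, Green 3.6841, Red 3.1632, Amber 3.4279, Violet 32.9450, Gold 3.9266, Blue 3.9232.
Lower quotas: Teal 9, Green 3, Red 3, Amber 3, Violet 32, Gold 3, Blue 3 (sum 56, leaving 5 seats).
Remainders in descending order: Violet 0.9450, Teal 0.9301, Gold 0.9266, Blue 0.9232, Green 0.6841, Amber 0.4279, Red 0.1632.
The surplus seats go to Violet, Teal, Gold, Blue, Green.

Teal: 10; Green: 4; Red: 3; Amber: 3; Violet: 33; Gold: 4; Blue: 4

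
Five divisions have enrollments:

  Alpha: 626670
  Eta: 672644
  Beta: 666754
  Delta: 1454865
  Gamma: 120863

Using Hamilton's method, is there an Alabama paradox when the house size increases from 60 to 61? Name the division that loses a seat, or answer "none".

At 60 seats: Alpha 11, Eta 11, Beta 11, Delta 25, Gamma 2.
At 61 seats: Alpha 11, Eta 12, Beta 11, Delta 25, Gamma 2.
No division's allocation decreased.

none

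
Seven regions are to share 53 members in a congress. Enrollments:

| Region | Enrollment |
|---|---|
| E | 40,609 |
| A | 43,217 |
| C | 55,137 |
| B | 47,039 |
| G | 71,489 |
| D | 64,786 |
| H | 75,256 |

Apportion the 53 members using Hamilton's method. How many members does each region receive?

E: 5, A: 6, C: 7, B: 6, G: 10, D: 9, H: 10

Standard divisor: 397533 ÷ 53 ≈ 7500.623.
Standard quotas: E 5.4141, A 5.7618, C 7.3510, B 6.2713, G 9.5311, D 8.6374, H 10.0333.
Lower quotas: E 5, A 5, C 7, B 6, G 9, D 8, H 10 (sum 50, leaving 3 seats).
Remainders in descending order: A 0.7618, D 0.6374, G 0.5311, E 0.4141, C 0.3510, B 0.2713, H 0.0333.
Largest remainders: A, D, G receive the extra seats.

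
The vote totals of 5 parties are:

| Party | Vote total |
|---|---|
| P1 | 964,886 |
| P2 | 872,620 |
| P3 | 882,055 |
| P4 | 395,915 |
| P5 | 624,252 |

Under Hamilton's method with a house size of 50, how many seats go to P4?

The standard divisor is 3739728/50 ≈ 74794.56.
Standard quotas: P1 12.9005, P2 11.6669, P3 11.7930, P4 5.2934, P5 8.3462.
Lower quotas: P1 12, P2 11, P3 11, P4 5, P5 8 (sum 47, leaving 3 seats).
Remainders in descending order: P1 0.9005, P3 0.7930, P2 0.6669, P5 0.3462, P4 0.2934.
Largest remainders: P1, P3, P2 receive the extra seats.
P4 receives 5.

5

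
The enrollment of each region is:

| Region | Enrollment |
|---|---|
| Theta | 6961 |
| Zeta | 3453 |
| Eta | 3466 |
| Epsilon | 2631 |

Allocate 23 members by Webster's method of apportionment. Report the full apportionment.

Theta 9, Zeta 5, Eta 5, Epsilon 4

Standard divisor 16511/23 ≈ 717.87; standard quotas: Theta 9.697, Zeta 4.810, Eta 4.828, Epsilon 3.665.
Rounding to the nearest integer gives 10, 5, 5, 4 = 24 seats, so the divisor must be adjusted.
With modified divisor 740: modified quotas Theta 9.407, Zeta 4.666, Eta 4.684, Epsilon 3.555.
Rounding to the nearest integer: Theta 9, Zeta 5, Eta 5, Epsilon 4 (total 23).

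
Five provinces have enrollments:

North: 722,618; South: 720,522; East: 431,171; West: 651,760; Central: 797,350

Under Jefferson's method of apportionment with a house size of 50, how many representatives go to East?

Standard divisor 3323421/50 ≈ 66468.42; standard quotas: North 10.872, South 10.840, East 6.487, West 9.806, Central 11.996.
Rounding down gives 10, 10, 6, 9, 11 = 46 seats, so the divisor must be adjusted.
With modified divisor 63400: modified quotas North 11.398, South 11.365, East 6.801, West 10.280, Central 12.576.
Rounding down: North 11, South 11, East 6, West 10, Central 12 (total 50).
East receives 6.

6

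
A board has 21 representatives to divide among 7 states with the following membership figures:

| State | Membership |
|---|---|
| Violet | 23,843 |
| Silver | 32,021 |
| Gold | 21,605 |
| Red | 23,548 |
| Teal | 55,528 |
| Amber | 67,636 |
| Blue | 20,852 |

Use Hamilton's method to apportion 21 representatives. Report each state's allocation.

Violet: 2, Silver: 2, Gold: 2, Red: 2, Teal: 5, Amber: 6, Blue: 2

Total 245033; standard divisor 245033/21 ≈ 11668.238.
Standard quotas: Violet 2.0434, Silver 2.7443, Gold 1.8516, Red 2.0181, Teal 4.7589, Amber 5.7966, Blue 1.7871.
Lower quotas: Violet 2, Silver 2, Gold 1, Red 2, Teal 4, Amber 5, Blue 1 (sum 17, leaving 4 seats).
Remainders in descending order: Gold 0.8516, Amber 0.7966, Blue 0.7871, Teal 0.7589, Silver 0.7443, Violet 0.0434, Red 0.0181.
Largest remainders: Gold, Amber, Blue, Teal receive the extra seats.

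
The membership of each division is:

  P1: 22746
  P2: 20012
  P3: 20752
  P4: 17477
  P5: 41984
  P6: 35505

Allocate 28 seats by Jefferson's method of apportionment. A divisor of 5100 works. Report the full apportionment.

With modified divisor 5100: modified quotas P1 4.460, P2 3.924, P3 4.069, P4 3.427, P5 8.232, P6 6.962.
Rounding down: P1 4, P2 3, P3 4, P4 3, P5 8, P6 6 (total 28).

P1=4, P2=3, P3=4, P4=3, P5=8, P6=6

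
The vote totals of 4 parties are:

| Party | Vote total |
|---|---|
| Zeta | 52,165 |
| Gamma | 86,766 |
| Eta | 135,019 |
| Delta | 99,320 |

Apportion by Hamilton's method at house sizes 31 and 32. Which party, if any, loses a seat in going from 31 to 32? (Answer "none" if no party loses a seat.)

Zeta

At 31 seats: Zeta 5, Gamma 7, Eta 11, Delta 8.
At 32 seats: Zeta 4, Gamma 7, Eta 12, Delta 9.
Zeta drops from 5 to 4.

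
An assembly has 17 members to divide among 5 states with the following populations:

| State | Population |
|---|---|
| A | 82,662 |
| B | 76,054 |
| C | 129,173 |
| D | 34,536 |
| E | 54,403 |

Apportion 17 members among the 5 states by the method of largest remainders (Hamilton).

The standard divisor is 376828/17 ≈ 22166.353.
Standard quotas: A 3.7292, B 3.4311, C 5.8274, D 1.5580, E 2.4543.
Lower quotas: A 3, B 3, C 5, D 1, E 2 (sum 14, leaving 3 seats).
Remainders in descending order: C 0.8274, A 0.7292, D 0.5580, E 0.4543, B 0.4311.
The surplus seats go to C, A, D.

A 4; B 3; C 6; D 2; E 2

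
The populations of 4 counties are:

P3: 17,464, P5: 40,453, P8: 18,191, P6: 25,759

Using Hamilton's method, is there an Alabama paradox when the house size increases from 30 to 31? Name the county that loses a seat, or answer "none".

none

At 30 seats: P3 5, P5 12, P8 5, P6 8.
At 31 seats: P3 5, P5 12, P8 6, P6 8.
No county's allocation decreased.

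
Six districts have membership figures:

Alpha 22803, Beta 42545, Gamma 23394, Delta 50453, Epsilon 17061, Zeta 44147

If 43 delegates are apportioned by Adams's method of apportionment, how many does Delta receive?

11

Standard divisor 200403/43 ≈ 4660.535; standard quotas: Alpha 4.893, Beta 9.129, Gamma 5.020, Delta 10.826, Epsilon 3.661, Zeta 9.473.
Rounding up gives 5, 10, 6, 11, 4, 10 = 46 seats, so the divisor must be adjusted.
With modified divisor 5000: modified quotas Alpha 4.561, Beta 8.509, Gamma 4.679, Delta 10.091, Epsilon 3.412, Zeta 8.829.
Rounding up: Alpha 5, Beta 9, Gamma 5, Delta 11, Epsilon 4, Zeta 9 (total 43).
Delta receives 11.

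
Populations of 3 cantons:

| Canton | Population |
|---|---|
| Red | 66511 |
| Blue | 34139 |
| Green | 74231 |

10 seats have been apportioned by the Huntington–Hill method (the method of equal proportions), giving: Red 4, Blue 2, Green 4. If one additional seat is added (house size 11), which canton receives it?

Priority for the next seat is population ÷ (√(s·(s+1))).
Priorities: Red 14872.312, Blue 13937.188, Green 16598.556.
Highest priority: Green.

Green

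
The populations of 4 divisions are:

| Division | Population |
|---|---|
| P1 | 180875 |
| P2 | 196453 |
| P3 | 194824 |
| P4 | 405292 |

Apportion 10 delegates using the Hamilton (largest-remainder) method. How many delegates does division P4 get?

4

Total 977444; standard divisor 977444/10 ≈ 97744.4.
Standard quotas: P1 1.8505, P2 2.0099, P3 1.9932, P4 4.1464.
Lower quotas: P1 1, P2 2, P3 1, P4 4 (sum 8, leaving 2 seats).
Remainders in descending order: P3 0.9932, P1 0.8505, P4 0.1464, P2 0.0099.
The surplus seats go to P3, P1.
P4 receives 4.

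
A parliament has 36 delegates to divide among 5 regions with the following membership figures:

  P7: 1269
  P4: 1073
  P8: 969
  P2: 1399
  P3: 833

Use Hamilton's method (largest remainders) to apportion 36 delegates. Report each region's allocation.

Total 5543; standard divisor 5543/36 ≈ 153.972.
Standard quotas: P7 8.242, P4 6.969, P8 6.293, P2 9.086, P3 5.410.
Lower quotas: P7 8, P4 6, P8 6, P2 9, P3 5 (sum 34, leaving 2 seats).
Remainders in descending order: P4 0.969, P3 0.410, P8 0.293, P7 0.242, P2 0.086.
Largest remainders: P4, P3 receive the extra seats.

P7: 8; P4: 7; P8: 6; P2: 9; P3: 6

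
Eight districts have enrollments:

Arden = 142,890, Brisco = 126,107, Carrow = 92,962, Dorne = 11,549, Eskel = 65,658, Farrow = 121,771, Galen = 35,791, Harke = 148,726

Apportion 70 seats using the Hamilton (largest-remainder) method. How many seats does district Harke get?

14

Total 745454; standard divisor 745454/70 ≈ 10649.343.
Standard quotas: Arden 13.4177, Brisco 11.8418, Carrow 8.7294, Dorne 1.0845, Eskel 6.1655, Farrow 11.4346, Galen 3.3609, Harke 13.9657.
Lower quotas: Arden 13, Brisco 11, Carrow 8, Dorne 1, Eskel 6, Farrow 11, Galen 3, Harke 13 (sum 66, leaving 4 seats).
Remainders in descending order: Harke 0.9657, Brisco 0.8418, Carrow 0.7294, Farrow 0.4346, Arden 0.4177, Galen 0.3609, Eskel 0.1655, Dorne 0.0845.
Largest remainders: Harke, Brisco, Carrow, Farrow receive the extra seats.
Harke receives 14.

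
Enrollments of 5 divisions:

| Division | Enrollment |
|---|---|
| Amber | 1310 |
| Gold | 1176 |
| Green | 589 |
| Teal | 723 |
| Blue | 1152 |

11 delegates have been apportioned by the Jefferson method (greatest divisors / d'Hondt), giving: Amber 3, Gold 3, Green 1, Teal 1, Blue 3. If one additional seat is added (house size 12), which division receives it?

Teal

Priority for the next seat is population ÷ (current seats + 1).
Priorities: Amber 327.500, Gold 294.000, Green 294.500, Teal 361.500, Blue 288.000.
Highest priority: Teal.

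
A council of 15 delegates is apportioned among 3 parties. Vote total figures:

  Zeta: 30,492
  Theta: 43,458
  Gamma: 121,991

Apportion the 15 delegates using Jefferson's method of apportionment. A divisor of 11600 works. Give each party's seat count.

With modified divisor 11600: modified quotas Zeta 2.629, Theta 3.746, Gamma 10.516.
Rounding down: Zeta 2, Theta 3, Gamma 10 (total 15).

Zeta 2; Theta 3; Gamma 10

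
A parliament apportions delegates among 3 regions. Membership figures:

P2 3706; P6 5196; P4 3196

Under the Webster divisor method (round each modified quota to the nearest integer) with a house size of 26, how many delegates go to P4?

7

Standard divisor 12098/26 ≈ 465.308; standard quotas: P2 7.965, P6 11.167, P4 6.869.
Rounding to the nearest integer gives P2 8, P6 11, P4 7 — total 26, matching the house size, so no adjustment is needed.
P4 receives 7.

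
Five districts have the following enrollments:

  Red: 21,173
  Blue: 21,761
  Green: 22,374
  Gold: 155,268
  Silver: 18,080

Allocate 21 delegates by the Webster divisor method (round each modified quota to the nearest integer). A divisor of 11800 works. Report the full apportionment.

Red 2, Blue 2, Green 2, Gold 13, Silver 2

With modified divisor 11800: modified quotas Red 1.794, Blue 1.844, Green 1.896, Gold 13.158, Silver 1.532.
Rounding to the nearest integer: Red 2, Blue 2, Green 2, Gold 13, Silver 2 (total 21).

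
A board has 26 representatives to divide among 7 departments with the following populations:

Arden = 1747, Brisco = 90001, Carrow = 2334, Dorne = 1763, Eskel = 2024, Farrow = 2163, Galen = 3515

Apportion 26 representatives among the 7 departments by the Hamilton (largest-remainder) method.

The standard divisor is 103547/26 ≈ 3982.577.
Standard quotas: Arden 0.4387, Brisco 22.5987, Carrow 0.5861, Dorne 0.4427, Eskel 0.5082, Farrow 0.5431, Galen 0.8826.
Lower quotas: Arden 0, Brisco 22, Carrow 0, Dorne 0, Eskel 0, Farrow 0, Galen 0 (sum 22, leaving 4 seats).
Remainders in descending order: Galen 0.8826, Brisco 0.5987, Carrow 0.5861, Farrow 0.5431, Eskel 0.5082, Dorne 0.4427, Arden 0.4387.
The surplus seats go to Galen, Brisco, Carrow, Farrow.

Arden=0, Brisco=23, Carrow=1, Dorne=0, Eskel=0, Farrow=1, Galen=1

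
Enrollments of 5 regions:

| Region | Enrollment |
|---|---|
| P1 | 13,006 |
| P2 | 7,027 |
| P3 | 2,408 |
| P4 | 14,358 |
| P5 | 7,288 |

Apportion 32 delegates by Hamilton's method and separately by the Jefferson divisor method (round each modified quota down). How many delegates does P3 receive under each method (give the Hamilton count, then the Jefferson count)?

2 and 1

Hamilton: P1 10, P2 5, P3 2, P4 10, P5 5.
Jefferson: P1 10, P2 5, P3 1, P4 11, P5 5.
P3 gets 2 under Hamilton and 1 under Jefferson.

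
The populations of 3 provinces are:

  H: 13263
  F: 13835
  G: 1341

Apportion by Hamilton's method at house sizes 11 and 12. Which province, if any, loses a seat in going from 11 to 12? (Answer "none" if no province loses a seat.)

G

At 11 seats: H 5, F 5, G 1.
At 12 seats: H 6, F 6, G 0.
G drops from 1 to 0.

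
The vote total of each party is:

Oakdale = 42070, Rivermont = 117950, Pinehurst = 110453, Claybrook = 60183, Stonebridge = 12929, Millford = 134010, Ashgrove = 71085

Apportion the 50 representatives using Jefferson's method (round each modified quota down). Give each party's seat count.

Standard divisor 548680/50 ≈ 10973.6; standard quotas: Oakdale 3.834, Rivermont 10.749, Pinehurst 10.065, Claybrook 5.484, Stonebridge 1.178, Millford 12.212, Ashgrove 6.478.
Rounding down gives 3, 10, 10, 5, 1, 12, 6 = 47 seats, so the divisor must be adjusted.
With modified divisor 10200: modified quotas Oakdale 4.125, Rivermont 11.564, Pinehurst 10.829, Claybrook 5.900, Stonebridge 1.268, Millford 13.138, Ashgrove 6.969.
Rounding down: Oakdale 4, Rivermont 11, Pinehurst 10, Claybrook 5, Stonebridge 1, Millford 13, Ashgrove 6 (total 50).

Oakdale=4; Rivermont=11; Pinehurst=10; Claybrook=5; Stonebridge=1; Millford=13; Ashgrove=6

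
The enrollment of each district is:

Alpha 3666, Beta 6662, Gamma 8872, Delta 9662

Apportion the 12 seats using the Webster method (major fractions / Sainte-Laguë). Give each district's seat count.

Standard divisor 28862/12 ≈ 2405.167; standard quotas: Alpha 1.524, Beta 2.770, Gamma 3.689, Delta 4.017.
Rounding to the nearest integer gives 2, 3, 4, 4 = 13 seats, so the divisor must be adjusted.
With modified divisor 2500: modified quotas Alpha 1.466, Beta 2.665, Gamma 3.549, Delta 3.865.
Rounding to the nearest integer: Alpha 1, Beta 3, Gamma 4, Delta 4 (total 12).

Alpha 1, Beta 3, Gamma 4, Delta 4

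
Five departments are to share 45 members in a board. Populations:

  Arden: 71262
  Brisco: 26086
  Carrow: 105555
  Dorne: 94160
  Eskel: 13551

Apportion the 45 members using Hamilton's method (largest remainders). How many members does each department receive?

Arden 10, Brisco 4, Carrow 15, Dorne 14, Eskel 2

The standard divisor is 310614/45 ≈ 6902.533.
Standard quotas: Arden 10.3240, Brisco 3.7792, Carrow 15.2922, Dorne 13.6414, Eskel 1.9632.
Lower quotas: Arden 10, Brisco 3, Carrow 15, Dorne 13, Eskel 1 (sum 42, leaving 3 seats).
Remainders in descending order: Eskel 0.9632, Brisco 0.7792, Dorne 0.6414, Arden 0.3240, Carrow 0.2922.
Largest remainders: Eskel, Brisco, Dorne receive the extra seats.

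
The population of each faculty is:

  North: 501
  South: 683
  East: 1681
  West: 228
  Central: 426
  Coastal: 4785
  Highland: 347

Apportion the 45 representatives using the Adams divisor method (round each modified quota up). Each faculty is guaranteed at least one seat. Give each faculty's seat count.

North=3, South=4, East=8, West=2, Central=3, Coastal=23, Highland=2

Standard divisor 8651/45 ≈ 192.244; standard quotas: North 2.606, South 3.553, East 8.744, West 1.186, Central 2.216, Coastal 24.890, Highland 1.805.
Rounding up gives 3, 4, 9, 2, 3, 25, 2 = 48 seats, so the divisor must be adjusted.
With modified divisor 210.7: modified quotas North 2.378, South 3.242, East 7.978, West 1.082, Central 2.022, Coastal 22.710, Highland 1.647.
Rounding up: North 3, South 4, East 8, West 2, Central 3, Coastal 23, Highland 2 (total 45).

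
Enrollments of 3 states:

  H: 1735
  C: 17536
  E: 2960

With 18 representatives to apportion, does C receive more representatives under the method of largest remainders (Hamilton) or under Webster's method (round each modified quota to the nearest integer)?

Webster

Hamilton: H 2, C 14, E 2.
Webster: H 1, C 15, E 2.
C gets 14 under Hamilton and 15 under Webster.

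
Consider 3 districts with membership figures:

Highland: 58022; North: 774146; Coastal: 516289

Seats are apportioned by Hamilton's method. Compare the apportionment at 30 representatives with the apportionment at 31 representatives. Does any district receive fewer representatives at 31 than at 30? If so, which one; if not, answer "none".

none

At 30 seats: Highland 1, North 17, Coastal 12.
At 31 seats: Highland 1, North 18, Coastal 12.
No district's allocation decreased.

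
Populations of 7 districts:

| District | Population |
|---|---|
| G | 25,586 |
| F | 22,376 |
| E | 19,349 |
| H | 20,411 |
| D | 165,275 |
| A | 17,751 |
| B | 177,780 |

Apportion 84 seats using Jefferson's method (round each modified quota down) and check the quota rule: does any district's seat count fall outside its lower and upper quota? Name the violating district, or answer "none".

Standard quotas: G 4.792, F 4.191, E 3.624, H 3.823, D 30.953, A 3.324, B 33.295.
Jefferson allocation: G 5, F 4, E 3, H 3, D 32, A 3, B 34.
D has quota 30.953 (lower 30, upper 31) but receives 32 — outside the quota interval.

D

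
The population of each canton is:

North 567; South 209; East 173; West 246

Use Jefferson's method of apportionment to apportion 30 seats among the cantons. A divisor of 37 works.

North: 15, South: 5, East: 4, West: 6

With modified divisor 37: modified quotas North 15.324, South 5.649, East 4.676, West 6.649.
Rounding down: North 15, South 5, East 4, West 6 (total 30).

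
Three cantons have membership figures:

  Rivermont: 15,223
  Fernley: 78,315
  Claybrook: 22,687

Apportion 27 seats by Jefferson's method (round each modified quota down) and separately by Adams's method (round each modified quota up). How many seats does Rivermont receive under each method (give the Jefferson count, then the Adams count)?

Jefferson: Rivermont 3, Fernley 19, Claybrook 5.
Adams: Rivermont 4, Fernley 18, Claybrook 5.
Rivermont gets 3 under Jefferson and 4 under Adams.

3 and 4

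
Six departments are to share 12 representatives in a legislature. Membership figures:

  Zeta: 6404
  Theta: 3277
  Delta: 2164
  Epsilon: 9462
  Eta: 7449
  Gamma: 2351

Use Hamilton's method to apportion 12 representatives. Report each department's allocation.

Zeta=2, Theta=1, Delta=1, Epsilon=4, Eta=3, Gamma=1

The standard divisor is 31107/12 ≈ 2592.25.
Standard quotas: Zeta 2.4704, Theta 1.2642, Delta 0.8348, Epsilon 3.6501, Eta 2.8736, Gamma 0.9069.
Lower quotas: Zeta 2, Theta 1, Delta 0, Epsilon 3, Eta 2, Gamma 0 (sum 8, leaving 4 seats).
Remainders in descending order: Gamma 0.9069, Eta 0.8736, Delta 0.8348, Epsilon 0.6501, Zeta 0.4704, Theta 0.2642.
The surplus seats go to Gamma, Eta, Delta, Epsilon.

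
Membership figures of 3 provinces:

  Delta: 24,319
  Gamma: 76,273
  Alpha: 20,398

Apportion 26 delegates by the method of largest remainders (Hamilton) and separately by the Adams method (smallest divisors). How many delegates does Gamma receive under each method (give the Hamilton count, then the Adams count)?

17 and 16

Hamilton: Delta 5, Gamma 17, Alpha 4.
Adams: Delta 5, Gamma 16, Alpha 5.
Gamma gets 17 under Hamilton and 16 under Adams.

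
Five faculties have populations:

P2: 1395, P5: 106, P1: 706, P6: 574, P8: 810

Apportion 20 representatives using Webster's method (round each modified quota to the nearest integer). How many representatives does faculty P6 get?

Standard divisor 3591/20 ≈ 179.55; standard quotas: P2 7.769, P5 0.590, P1 3.932, P6 3.197, P8 4.511.
Rounding to the nearest integer gives 8, 1, 4, 3, 5 = 21 seats, so the divisor must be adjusted.
With modified divisor 183: modified quotas P2 7.623, P5 0.579, P1 3.858, P6 3.137, P8 4.426.
Rounding to the nearest integer: P2 8, P5 1, P1 4, P6 3, P8 4 (total 20).
P6 receives 3.

3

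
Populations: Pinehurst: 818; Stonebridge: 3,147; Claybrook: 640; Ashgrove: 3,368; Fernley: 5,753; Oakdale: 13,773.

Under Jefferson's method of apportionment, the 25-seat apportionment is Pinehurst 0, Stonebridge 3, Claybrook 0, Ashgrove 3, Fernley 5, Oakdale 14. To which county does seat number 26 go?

Fernley

Priority for the next seat is population ÷ (current seats + 1).
Priorities: Pinehurst 818.000, Stonebridge 786.750, Claybrook 640.000, Ashgrove 842.000, Fernley 958.833, Oakdale 918.200.
Highest priority: Fernley.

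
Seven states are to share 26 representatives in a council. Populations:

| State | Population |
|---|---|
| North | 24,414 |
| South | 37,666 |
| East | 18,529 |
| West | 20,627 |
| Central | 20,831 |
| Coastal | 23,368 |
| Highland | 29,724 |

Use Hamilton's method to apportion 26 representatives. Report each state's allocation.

Total 175159; standard divisor 175159/26 ≈ 6736.885.
Standard quotas: North 3.6239, South 5.5910, East 2.7504, West 3.0618, Central 3.0921, Coastal 3.4687, Highland 4.4121.
Lower quotas: North 3, South 5, East 2, West 3, Central 3, Coastal 3, Highland 4 (sum 23, leaving 3 seats).
Remainders in descending order: East 0.7504, North 0.6239, South 0.5910, Coastal 0.4687, Highland 0.4121, Central 0.0921, West 0.0618.
The surplus seats go to East, North, South.

North 4; South 6; East 3; West 3; Central 3; Coastal 3; Highland 4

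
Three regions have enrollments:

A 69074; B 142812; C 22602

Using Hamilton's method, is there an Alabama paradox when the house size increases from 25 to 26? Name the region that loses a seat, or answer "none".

C

At 25 seats: A 7, B 15, C 3.
At 26 seats: A 8, B 16, C 2.
C drops from 3 to 2.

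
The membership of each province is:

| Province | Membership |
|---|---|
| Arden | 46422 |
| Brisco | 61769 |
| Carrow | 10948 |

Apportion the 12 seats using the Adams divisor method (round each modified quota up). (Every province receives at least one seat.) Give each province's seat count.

Standard divisor 119139/12 ≈ 9928.25; standard quotas: Arden 4.676, Brisco 6.222, Carrow 1.103.
Rounding up gives 5, 7, 2 = 14 seats, so the divisor must be adjusted.
With modified divisor 11300: modified quotas Arden 4.108, Brisco 5.466, Carrow 0.969.
Rounding up: Arden 5, Brisco 6, Carrow 1 (total 12).

Arden=5, Brisco=6, Carrow=1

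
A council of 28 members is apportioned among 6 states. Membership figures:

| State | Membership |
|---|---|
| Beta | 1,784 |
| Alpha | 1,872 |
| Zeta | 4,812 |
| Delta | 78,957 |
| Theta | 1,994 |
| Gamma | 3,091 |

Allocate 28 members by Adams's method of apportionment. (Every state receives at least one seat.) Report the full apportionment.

Beta=1, Alpha=1, Zeta=2, Delta=22, Theta=1, Gamma=1

Standard divisor 92510/28 ≈ 3303.929; standard quotas: Beta 0.540, Alpha 0.567, Zeta 1.456, Delta 23.898, Theta 0.604, Gamma 0.936.
Rounding up gives 1, 1, 2, 24, 1, 1 = 30 seats, so the divisor must be adjusted.
With modified divisor 3700: modified quotas Beta 0.482, Alpha 0.506, Zeta 1.301, Delta 21.340, Theta 0.539, Gamma 0.835.
Rounding up: Beta 1, Alpha 1, Zeta 2, Delta 22, Theta 1, Gamma 1 (total 28).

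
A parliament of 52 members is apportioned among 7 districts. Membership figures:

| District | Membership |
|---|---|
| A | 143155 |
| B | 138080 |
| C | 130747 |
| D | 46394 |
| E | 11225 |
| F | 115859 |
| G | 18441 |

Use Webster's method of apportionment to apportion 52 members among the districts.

A=12; B=12; C=11; D=4; E=1; F=10; G=2

Standard divisor 603901/52 ≈ 11613.481; standard quotas: A 12.327, B 11.890, C 11.258, D 3.995, E 0.967, F 9.976, G 1.588.
Rounding to the nearest integer gives A 12, B 12, C 11, D 4, E 1, F 10, G 2 — total 52, matching the house size, so no adjustment is needed.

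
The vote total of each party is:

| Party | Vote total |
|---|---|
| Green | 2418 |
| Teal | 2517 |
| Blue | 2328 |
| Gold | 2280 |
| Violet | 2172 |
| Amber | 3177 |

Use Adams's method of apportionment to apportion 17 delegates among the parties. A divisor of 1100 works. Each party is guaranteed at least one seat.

With modified divisor 1100: modified quotas Green 2.198, Teal 2.288, Blue 2.116, Gold 2.073, Violet 1.975, Amber 2.888.
Rounding up: Green 3, Teal 3, Blue 3, Gold 3, Violet 2, Amber 3 (total 17).

Green 3; Teal 3; Blue 3; Gold 3; Violet 2; Amber 3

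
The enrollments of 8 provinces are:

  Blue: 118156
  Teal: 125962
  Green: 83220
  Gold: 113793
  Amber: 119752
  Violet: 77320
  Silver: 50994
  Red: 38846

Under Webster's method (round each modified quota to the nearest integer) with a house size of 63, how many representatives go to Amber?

Standard divisor 728043/63 ≈ 11556.238; standard quotas: Blue 10.224, Teal 10.900, Green 7.201, Gold 9.847, Amber 10.363, Violet 6.691, Silver 4.413, Red 3.361.
Rounding to the nearest integer gives 10, 11, 7, 10, 10, 7, 4, 3 = 62 seats, so the divisor must be adjusted.
With modified divisor 11383.1: modified quotas Blue 10.380, Teal 11.066, Green 7.311, Gold 9.997, Amber 10.520, Violet 6.793, Silver 4.480, Red 3.413.
Rounding to the nearest integer: Blue 10, Teal 11, Green 7, Gold 10, Amber 11, Violet 7, Silver 4, Red 3 (total 63).
Amber receives 11.

11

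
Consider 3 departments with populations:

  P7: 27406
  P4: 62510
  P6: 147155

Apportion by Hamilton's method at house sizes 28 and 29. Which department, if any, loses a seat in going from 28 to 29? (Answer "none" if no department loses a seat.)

At 28 seats: P7 3, P4 8, P6 17.
At 29 seats: P7 3, P4 8, P6 18.
No department's allocation decreased.

none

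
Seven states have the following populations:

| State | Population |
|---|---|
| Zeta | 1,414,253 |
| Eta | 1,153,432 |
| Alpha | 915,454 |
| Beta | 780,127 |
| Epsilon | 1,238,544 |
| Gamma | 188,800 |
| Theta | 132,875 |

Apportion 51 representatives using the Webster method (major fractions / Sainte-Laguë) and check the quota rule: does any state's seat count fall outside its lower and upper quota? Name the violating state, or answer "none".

none

Standard quotas: Zeta 12.386, Eta 10.101, Alpha 8.017, Beta 6.832, Epsilon 10.847, Gamma 1.653, Theta 1.164.
Webster allocation: Zeta 12, Eta 10, Alpha 8, Beta 7, Epsilon 11, Gamma 2, Theta 1.
Every allocation lies between the lower and upper quota.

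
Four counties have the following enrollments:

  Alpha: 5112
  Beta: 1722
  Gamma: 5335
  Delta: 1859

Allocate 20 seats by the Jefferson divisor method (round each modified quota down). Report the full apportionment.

Standard divisor 14028/20 ≈ 701.4; standard quotas: Alpha 7.288, Beta 2.455, Gamma 7.606, Delta 2.650.
Rounding down gives 7, 2, 7, 2 = 18 seats, so the divisor must be adjusted.
With modified divisor 630: modified quotas Alpha 8.114, Beta 2.733, Gamma 8.468, Delta 2.951.
Rounding down: Alpha 8, Beta 2, Gamma 8, Delta 2 (total 20).

Alpha: 8; Beta: 2; Gamma: 8; Delta: 2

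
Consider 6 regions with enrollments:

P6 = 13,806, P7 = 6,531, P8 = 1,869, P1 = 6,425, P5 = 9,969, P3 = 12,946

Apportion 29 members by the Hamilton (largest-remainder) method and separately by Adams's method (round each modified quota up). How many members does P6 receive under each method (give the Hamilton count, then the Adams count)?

8 and 7

Hamilton: P6 8, P7 4, P8 1, P1 4, P5 5, P3 7.
Adams: P6 7, P7 4, P8 1, P1 4, P5 6, P3 7.
P6 gets 8 under Hamilton and 7 under Adams.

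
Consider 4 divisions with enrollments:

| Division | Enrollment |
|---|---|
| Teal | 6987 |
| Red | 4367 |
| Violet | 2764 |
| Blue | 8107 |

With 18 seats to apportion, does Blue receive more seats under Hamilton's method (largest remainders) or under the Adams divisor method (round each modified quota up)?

Hamilton: Teal 6, Red 3, Violet 2, Blue 7.
Adams: Teal 6, Red 4, Violet 2, Blue 6.
Blue gets 7 under Hamilton and 6 under Adams.

Hamilton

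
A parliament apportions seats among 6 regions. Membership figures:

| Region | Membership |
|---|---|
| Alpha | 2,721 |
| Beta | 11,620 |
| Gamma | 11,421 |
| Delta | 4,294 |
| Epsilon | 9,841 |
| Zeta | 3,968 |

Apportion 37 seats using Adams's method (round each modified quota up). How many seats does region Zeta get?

Standard divisor 43865/37 ≈ 1185.541; standard quotas: Alpha 2.295, Beta 9.801, Gamma 9.634, Delta 3.622, Epsilon 8.301, Zeta 3.347.
Rounding up gives 3, 10, 10, 4, 9, 4 = 40 seats, so the divisor must be adjusted.
With modified divisor 1300: modified quotas Alpha 2.093, Beta 8.938, Gamma 8.785, Delta 3.303, Epsilon 7.570, Zeta 3.052.
Rounding up: Alpha 3, Beta 9, Gamma 9, Delta 4, Epsilon 8, Zeta 4 (total 37).
Zeta receives 4.

4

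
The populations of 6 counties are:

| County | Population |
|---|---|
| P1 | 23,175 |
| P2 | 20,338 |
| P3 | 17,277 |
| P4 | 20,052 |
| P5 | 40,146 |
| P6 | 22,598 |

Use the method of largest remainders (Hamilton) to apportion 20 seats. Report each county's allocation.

P1: 3, P2: 3, P3: 2, P4: 3, P5: 6, P6: 3

The standard divisor is 143586/20 ≈ 7179.3.
Standard quotas: P1 3.2280, P2 2.8329, P3 2.4065, P4 2.7930, P5 5.5919, P6 3.1477.
Lower quotas: P1 3, P2 2, P3 2, P4 2, P5 5, P6 3 (sum 17, leaving 3 seats).
Remainders in descending order: P2 0.8329, P4 0.7930, P5 0.5919, P3 0.4065, P1 0.2280, P6 0.1477.
Largest remainders: P2, P4, P5 receive the extra seats.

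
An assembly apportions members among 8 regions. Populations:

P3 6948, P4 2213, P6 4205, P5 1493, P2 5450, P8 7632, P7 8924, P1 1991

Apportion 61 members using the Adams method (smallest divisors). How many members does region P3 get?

11

Standard divisor 38856/61 ≈ 636.984; standard quotas: P3 10.908, P4 3.474, P6 6.601, P5 2.344, P2 8.556, P8 11.981, P7 14.010, P1 3.126.
Rounding up gives 11, 4, 7, 3, 9, 12, 15, 4 = 65 seats, so the divisor must be adjusted.
With modified divisor 690: modified quotas P3 10.070, P4 3.207, P6 6.094, P5 2.164, P2 7.899, P8 11.061, P7 12.933, P1 2.886.
Rounding up: P3 11, P4 4, P6 7, P5 3, P2 8, P8 12, P7 13, P1 3 (total 61).
P3 receives 11.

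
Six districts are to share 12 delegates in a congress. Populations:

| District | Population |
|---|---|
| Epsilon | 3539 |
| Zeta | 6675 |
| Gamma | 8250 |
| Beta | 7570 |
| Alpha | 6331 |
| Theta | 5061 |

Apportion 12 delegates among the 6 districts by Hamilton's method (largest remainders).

Epsilon 1, Zeta 2, Gamma 3, Beta 2, Alpha 2, Theta 2

The standard divisor is 37426/12 ≈ 3118.833.
Standard quotas: Epsilon 1.1347, Zeta 2.1402, Gamma 2.6452, Beta 2.4272, Alpha 2.0299, Theta 1.6227.
Lower quotas: Epsilon 1, Zeta 2, Gamma 2, Beta 2, Alpha 2, Theta 1 (sum 10, leaving 2 seats).
Remainders in descending order: Gamma 0.6452, Theta 0.6227, Beta 0.4272, Zeta 0.1402, Epsilon 0.1347, Alpha 0.0299.
Largest remainders: Gamma, Theta receive the extra seats.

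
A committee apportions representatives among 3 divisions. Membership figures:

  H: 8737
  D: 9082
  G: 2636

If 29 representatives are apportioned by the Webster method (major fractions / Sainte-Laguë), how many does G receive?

4

Standard divisor 20455/29 ≈ 705.345; standard quotas: H 12.387, D 12.876, G 3.737.
Rounding to the nearest integer gives H 12, D 13, G 4 — total 29, matching the house size, so no adjustment is needed.
G receives 4.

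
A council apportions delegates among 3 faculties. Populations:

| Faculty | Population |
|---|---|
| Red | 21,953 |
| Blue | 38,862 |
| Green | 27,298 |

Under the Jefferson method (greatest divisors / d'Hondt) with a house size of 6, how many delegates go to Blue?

Standard divisor 88113/6 ≈ 14685.5; standard quotas: Red 1.495, Blue 2.646, Green 1.859.
Rounding down gives 1, 2, 1 = 4 seats, so the divisor must be adjusted.
With modified divisor 12000: modified quotas Red 1.829, Blue 3.239, Green 2.275.
Rounding down: Red 1, Blue 3, Green 2 (total 6).
Blue receives 3.

3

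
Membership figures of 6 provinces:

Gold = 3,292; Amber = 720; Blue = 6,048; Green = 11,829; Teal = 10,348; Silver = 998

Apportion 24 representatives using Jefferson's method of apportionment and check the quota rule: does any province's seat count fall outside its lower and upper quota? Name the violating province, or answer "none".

Standard quotas: Gold 2.377, Amber 0.520, Blue 4.367, Green 8.542, Teal 7.473, Silver 0.721.
Jefferson allocation: Gold 2, Amber 0, Blue 5, Green 9, Teal 8, Silver 0.
Every allocation lies between the lower and upper quota.

none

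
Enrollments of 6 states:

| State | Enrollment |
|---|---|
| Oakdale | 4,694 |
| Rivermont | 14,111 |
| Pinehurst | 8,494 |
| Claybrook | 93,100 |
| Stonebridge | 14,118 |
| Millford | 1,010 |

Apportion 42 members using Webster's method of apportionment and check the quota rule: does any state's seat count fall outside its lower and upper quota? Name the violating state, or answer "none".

Claybrook

Standard quotas: Oakdale 1.455, Rivermont 4.373, Pinehurst 2.632, Claybrook 28.852, Stonebridge 4.375, Millford 0.313.
Webster allocation: Oakdale 1, Rivermont 4, Pinehurst 3, Claybrook 30, Stonebridge 4, Millford 0.
Claybrook has quota 28.852 (lower 28, upper 29) but receives 30 — outside the quota interval.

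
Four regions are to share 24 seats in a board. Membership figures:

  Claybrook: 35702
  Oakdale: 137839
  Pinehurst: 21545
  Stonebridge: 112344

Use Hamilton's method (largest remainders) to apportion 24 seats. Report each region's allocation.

The standard divisor is 307430/24 ≈ 12809.583.
Standard quotas: Claybrook 2.7871, Oakdale 10.7606, Pinehurst 1.6819, Stonebridge 8.7703.
Lower quotas: Claybrook 2, Oakdale 10, Pinehurst 1, Stonebridge 8 (sum 21, leaving 3 seats).
Remainders in descending order: Claybrook 0.7871, Stonebridge 0.7703, Oakdale 0.7606, Pinehurst 0.6819.
Largest remainders: Claybrook, Stonebridge, Oakdale receive the extra seats.

Claybrook 3, Oakdale 11, Pinehurst 1, Stonebridge 9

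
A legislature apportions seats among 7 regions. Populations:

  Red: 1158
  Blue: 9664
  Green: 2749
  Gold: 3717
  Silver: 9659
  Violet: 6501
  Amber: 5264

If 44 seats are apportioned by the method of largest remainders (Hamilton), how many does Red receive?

1

Total 38712; standard divisor 38712/44 ≈ 879.818.
Standard quotas: Red 1.3162, Blue 10.9841, Green 3.1245, Gold 4.2247, Silver 10.9784, Violet 7.3890, Amber 5.9831.
Lower quotas: Red 1, Blue 10, Green 3, Gold 4, Silver 10, Violet 7, Amber 5 (sum 40, leaving 4 seats).
Remainders in descending order: Blue 0.9841, Amber 0.9831, Silver 0.9784, Violet 0.3890, Red 0.3162, Gold 0.2247, Green 0.1245.
The surplus seats go to Blue, Amber, Silver, Violet.
Red receives 1.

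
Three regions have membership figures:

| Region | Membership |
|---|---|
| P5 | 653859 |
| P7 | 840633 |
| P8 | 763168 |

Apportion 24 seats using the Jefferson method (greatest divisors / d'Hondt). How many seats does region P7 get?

9

Standard divisor 2257660/24 ≈ 94069.167; standard quotas: P5 6.951, P7 8.936, P8 8.113.
Rounding down gives 6, 8, 8 = 22 seats, so the divisor must be adjusted.
With modified divisor 89100: modified quotas P5 7.338, P7 9.435, P8 8.565.
Rounding down: P5 7, P7 9, P8 8 (total 24).
P7 receives 9.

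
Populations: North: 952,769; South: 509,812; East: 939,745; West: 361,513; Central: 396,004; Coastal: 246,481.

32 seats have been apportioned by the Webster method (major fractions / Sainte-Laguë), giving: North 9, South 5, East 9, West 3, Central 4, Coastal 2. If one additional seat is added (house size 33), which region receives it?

West

Priority for the next seat is population ÷ (current seats + 0.5).
Priorities: North 100291.474, South 92693.091, East 98920.526, West 103289.429, Central 88000.889, Coastal 98592.400.
Highest priority: West.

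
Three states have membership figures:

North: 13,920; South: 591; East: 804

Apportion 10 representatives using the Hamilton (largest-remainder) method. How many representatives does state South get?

0

Standard divisor: 15315 ÷ 10 ≈ 1531.5.
Standard quotas: North 9.0891, South 0.3859, East 0.5250.
Lower quotas: North 9, South 0, East 0 (sum 9, leaving 1 seat).
Remainders in descending order: East 0.5250, South 0.3859, North 0.0891.
Largest remainder: East receives the extra seat.
South receives 0.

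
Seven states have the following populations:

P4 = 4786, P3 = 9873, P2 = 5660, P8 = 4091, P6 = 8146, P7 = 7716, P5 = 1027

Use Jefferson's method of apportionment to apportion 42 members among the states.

Standard divisor 41299/42 ≈ 983.31; standard quotas: P4 4.867, P3 10.041, P2 5.756, P8 4.160, P6 8.284, P7 7.847, P5 1.044.
Rounding down gives 4, 10, 5, 4, 8, 7, 1 = 39 seats, so the divisor must be adjusted.
With modified divisor 920: modified quotas P4 5.202, P3 10.732, P2 6.152, P8 4.447, P6 8.854, P7 8.387, P5 1.116.
Rounding down: P4 5, P3 10, P2 6, P8 4, P6 8, P7 8, P5 1 (total 42).

P4: 5, P3: 10, P2: 6, P8: 4, P6: 8, P7: 8, P5: 1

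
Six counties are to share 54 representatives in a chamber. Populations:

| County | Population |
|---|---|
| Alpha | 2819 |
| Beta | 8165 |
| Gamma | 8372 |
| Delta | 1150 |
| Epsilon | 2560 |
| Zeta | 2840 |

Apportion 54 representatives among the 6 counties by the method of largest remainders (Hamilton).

Alpha=6; Beta=17; Gamma=18; Delta=2; Epsilon=5; Zeta=6

Total 25906; standard divisor 25906/54 ≈ 479.741.
Standard quotas: Alpha 5.8761, Beta 17.0196, Gamma 17.4511, Delta 2.3971, Epsilon 5.3362, Zeta 5.9199.
Lower quotas: Alpha 5, Beta 17, Gamma 17, Delta 2, Epsilon 5, Zeta 5 (sum 51, leaving 3 seats).
Remainders in descending order: Zeta 0.9199, Alpha 0.8761, Gamma 0.4511, Delta 0.3971, Epsilon 0.3362, Beta 0.0196.
Largest remainders: Zeta, Alpha, Gamma receive the extra seats.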